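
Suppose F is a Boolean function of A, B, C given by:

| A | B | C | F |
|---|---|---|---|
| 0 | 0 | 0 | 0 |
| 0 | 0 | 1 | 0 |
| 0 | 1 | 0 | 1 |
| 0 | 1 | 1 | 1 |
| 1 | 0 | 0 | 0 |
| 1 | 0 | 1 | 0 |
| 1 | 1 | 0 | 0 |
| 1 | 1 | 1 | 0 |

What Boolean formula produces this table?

F(A, B, C) = ((NOT A AND B) AND NOT C) OR ((NOT A AND B) AND C)

F=1 on 2 inputs: (0,1,0), (0,1,1). Reading each as a conjunction of literals (¬A·B·¬C, ¬A·B·C) and taking the OR gives the canonical DNF.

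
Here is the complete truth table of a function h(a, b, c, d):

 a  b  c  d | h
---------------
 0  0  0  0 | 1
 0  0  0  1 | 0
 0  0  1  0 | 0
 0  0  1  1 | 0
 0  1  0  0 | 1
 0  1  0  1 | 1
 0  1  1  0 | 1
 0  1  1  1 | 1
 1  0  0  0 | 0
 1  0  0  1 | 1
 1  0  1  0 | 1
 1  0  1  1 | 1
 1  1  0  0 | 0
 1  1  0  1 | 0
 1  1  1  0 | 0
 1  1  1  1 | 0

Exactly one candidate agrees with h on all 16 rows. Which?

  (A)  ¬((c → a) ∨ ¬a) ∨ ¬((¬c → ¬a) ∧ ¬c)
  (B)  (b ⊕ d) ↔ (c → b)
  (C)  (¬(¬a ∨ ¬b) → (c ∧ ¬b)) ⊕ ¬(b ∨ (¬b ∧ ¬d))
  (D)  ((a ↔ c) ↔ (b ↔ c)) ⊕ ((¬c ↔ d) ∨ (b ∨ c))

D

(A) disagrees with h on (0,0,0,0) (formula → 0, table → 1); rule it out.
(B) disagrees with h on (0,0,0,0) (formula → 0, table → 1); rule it out.
(C) disagrees with h on (0,0,1,0) (formula → 1, table → 0); rule it out.
(D) is the remaining candidate, and it agrees with h on all 16 inputs.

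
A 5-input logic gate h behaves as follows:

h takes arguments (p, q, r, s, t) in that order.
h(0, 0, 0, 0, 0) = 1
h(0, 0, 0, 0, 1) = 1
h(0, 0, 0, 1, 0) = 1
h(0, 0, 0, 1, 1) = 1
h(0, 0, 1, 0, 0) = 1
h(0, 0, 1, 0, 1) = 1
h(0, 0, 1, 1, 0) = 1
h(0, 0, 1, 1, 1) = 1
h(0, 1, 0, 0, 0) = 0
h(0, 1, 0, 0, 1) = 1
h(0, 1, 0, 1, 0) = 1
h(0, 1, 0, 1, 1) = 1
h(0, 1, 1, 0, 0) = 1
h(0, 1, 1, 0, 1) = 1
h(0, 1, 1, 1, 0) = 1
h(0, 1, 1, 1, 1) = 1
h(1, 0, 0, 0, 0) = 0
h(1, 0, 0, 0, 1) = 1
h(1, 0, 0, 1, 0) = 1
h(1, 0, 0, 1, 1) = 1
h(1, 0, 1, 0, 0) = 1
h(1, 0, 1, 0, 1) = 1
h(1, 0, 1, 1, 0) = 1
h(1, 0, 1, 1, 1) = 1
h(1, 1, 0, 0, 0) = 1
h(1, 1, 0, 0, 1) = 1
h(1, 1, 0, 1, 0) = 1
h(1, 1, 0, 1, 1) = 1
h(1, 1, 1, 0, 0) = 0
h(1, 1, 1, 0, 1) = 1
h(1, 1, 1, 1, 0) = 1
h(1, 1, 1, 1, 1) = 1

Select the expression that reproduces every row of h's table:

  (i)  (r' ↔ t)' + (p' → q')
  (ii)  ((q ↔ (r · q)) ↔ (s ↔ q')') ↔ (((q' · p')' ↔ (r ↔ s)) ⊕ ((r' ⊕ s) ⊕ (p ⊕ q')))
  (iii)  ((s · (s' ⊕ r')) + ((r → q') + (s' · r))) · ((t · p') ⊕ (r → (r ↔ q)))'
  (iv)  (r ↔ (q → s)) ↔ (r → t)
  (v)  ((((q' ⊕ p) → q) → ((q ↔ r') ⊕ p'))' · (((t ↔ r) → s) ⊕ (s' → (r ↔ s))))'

v

(i): at (0,1,0,0,0) it gives 1, but h = 0 — eliminated.
(ii): at (0,0,0,0,0) it gives 0, but h = 1 — eliminated.
(iii): at (0,0,0,0,0) it gives 0, but h = 1 — eliminated.
(iv): at (0,0,0,0,0) it gives 0, but h = 1 — eliminated.
(v) is the remaining candidate, and it agrees with h on all 32 inputs.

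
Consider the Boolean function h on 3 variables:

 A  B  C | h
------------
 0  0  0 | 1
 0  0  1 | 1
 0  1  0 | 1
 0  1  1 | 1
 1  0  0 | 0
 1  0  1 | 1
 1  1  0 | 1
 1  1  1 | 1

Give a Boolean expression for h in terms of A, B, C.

h(A, B, C) = ((A · B') · C')'

Only row (1,0,0) gives 0. So h is 1 everywhere except there — the complement of the minterm A·¬B·¬C.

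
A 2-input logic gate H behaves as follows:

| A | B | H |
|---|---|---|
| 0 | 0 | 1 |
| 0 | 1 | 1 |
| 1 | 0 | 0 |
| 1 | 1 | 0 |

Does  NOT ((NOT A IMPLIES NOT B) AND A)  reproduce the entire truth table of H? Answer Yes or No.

Yes

Test each input against both H and the formula:
  A=0, B=0: formula gives 1, H = 1 ✓
  A=0, B=1: formula gives 1, H = 1 ✓
  A=1, B=0: formula gives 0, H = 0 ✓
  A=1, B=1: formula gives 0, H = 0 ✓
Every row agrees, so the formula is equivalent.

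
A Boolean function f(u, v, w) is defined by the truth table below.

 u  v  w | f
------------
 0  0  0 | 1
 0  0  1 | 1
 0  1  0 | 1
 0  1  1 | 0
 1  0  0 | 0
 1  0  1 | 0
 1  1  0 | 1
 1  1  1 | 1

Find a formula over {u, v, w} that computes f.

f(u, v, w) = not ((((not u and v) and w) or ((u and not v) and not w)) or ((u and not v) and w))

There are just 3 zero rows: (0,1,1), (1,0,0), (1,0,1). Their minterms are ¬u·v·w, u·¬v·¬w, u·¬v·w; the OR of those covers precisely the 0-outputs, and negating it yields f.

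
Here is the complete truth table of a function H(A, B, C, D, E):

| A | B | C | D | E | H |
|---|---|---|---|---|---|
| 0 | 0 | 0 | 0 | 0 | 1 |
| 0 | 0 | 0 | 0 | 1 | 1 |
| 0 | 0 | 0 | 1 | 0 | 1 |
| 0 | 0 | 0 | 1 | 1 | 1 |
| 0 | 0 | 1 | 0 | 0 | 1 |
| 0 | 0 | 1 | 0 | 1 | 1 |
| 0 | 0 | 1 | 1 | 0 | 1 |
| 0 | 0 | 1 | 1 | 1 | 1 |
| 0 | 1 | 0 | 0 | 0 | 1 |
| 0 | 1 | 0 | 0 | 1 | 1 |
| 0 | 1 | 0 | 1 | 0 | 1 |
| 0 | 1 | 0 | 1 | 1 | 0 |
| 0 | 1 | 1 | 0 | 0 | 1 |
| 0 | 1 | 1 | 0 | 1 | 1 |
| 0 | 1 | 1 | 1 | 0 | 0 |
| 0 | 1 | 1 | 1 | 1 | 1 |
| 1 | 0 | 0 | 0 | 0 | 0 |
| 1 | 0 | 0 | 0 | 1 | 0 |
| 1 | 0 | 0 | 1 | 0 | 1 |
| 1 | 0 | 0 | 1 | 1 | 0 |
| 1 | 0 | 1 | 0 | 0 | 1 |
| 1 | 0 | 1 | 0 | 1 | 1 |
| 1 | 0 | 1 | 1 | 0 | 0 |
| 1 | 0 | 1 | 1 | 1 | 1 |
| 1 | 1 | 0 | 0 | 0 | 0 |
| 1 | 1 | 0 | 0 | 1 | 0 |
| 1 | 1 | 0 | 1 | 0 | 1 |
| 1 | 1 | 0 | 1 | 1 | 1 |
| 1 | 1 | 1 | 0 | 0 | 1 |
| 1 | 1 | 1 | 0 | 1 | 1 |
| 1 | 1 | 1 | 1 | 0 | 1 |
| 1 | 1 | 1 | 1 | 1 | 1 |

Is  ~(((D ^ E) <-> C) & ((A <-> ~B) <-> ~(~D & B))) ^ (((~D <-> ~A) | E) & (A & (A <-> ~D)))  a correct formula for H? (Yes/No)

Check the formula against H row by row:
  A=0, B=0, C=0, D=0, E=0: formula gives 1, H = 1 ✓
  A=0, B=0, C=0, D=0, E=1: formula gives 1, H = 1 ✓
  A=0, B=0, C=0, D=1, E=0: formula gives 1, H = 1 ✓
  A=0, B=0, C=0, D=1, E=1: formula gives 1, H = 1 ✓
  … (the remaining 28 rows also agree.)
No disagreement on any input; they are logically equivalent.

Yes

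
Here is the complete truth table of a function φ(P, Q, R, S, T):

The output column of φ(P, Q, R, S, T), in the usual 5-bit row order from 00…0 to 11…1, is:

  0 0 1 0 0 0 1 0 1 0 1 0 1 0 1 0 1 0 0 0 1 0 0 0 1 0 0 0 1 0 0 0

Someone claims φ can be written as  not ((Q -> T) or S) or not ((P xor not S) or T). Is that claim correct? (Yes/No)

Yes

Evaluate not ((Q -> T) or S) or not ((P xor not S) or T) on each row and compare to φ:
  P=0, Q=0, R=0, S=0, T=0: formula gives 0, φ = 0 ✓
  P=0, Q=0, R=0, S=0, T=1: formula gives 0, φ = 0 ✓
  P=0, Q=0, R=0, S=1, T=0: formula gives 1, φ = 1 ✓
  P=0, Q=0, R=0, S=1, T=1: formula gives 0, φ = 0 ✓
  … (the remaining 28 rows also agree.)
No disagreement on any input; they are logically equivalent.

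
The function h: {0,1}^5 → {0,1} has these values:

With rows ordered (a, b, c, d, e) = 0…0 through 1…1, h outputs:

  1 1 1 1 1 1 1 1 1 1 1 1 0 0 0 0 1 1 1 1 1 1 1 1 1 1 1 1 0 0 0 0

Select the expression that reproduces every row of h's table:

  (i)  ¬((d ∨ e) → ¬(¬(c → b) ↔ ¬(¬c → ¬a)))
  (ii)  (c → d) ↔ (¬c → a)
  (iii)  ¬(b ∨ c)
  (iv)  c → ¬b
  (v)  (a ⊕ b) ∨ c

iv

(i) disagrees with h on (0,0,0,0,0) (formula → 0, table → 1); rule it out.
(ii) disagrees with h on (0,0,0,0,0) (formula → 0, table → 1); rule it out.
(iii) disagrees with h on (0,0,1,0,0) (formula → 0, table → 1); rule it out.
(v) disagrees with h on (0,0,0,0,0) (formula → 0, table → 1); rule it out.
Only (iv) survives; checking it on all 32 rows confirms it matches h.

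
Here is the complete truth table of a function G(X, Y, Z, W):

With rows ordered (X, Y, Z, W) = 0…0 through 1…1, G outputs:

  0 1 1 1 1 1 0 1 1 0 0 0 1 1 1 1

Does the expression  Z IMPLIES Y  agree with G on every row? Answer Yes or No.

No

Check the formula against G row by row:
  X=0, Y=0, Z=0, W=0: formula gives 1, but G = 0 ✗
A single disagreement suffices: at (0,0,0,0) they differ, so the formula does not compute G.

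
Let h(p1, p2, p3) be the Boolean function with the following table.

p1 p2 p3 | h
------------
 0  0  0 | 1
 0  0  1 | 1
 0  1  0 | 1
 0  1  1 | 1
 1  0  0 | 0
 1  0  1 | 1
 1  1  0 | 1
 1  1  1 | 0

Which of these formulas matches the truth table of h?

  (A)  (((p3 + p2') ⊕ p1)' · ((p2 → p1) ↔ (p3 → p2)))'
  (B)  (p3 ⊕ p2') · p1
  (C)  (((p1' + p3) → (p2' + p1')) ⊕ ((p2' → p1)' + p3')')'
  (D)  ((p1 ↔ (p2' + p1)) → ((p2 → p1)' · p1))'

A

(B) fails at (0,0,0): the formula yields 0, h is 1.
(C) fails at (0,0,0): the formula yields 0, h is 1.
(D) fails at (0,0,0): the formula yields 0, h is 1.
(A) is the remaining candidate, and it agrees with h on all 8 inputs.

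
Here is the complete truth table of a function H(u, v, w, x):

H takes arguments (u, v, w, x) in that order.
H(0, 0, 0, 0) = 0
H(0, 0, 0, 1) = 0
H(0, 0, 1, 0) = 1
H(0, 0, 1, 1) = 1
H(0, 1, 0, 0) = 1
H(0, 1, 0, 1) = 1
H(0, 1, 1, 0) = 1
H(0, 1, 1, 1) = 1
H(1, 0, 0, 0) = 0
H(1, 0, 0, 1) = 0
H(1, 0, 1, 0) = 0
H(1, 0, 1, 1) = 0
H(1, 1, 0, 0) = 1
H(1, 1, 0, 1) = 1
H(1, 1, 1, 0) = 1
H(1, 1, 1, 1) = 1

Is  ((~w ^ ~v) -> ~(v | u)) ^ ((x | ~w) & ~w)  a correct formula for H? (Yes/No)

Yes

Evaluate ((~w ^ ~v) -> ~(v | u)) ^ ((x | ~w) & ~w) on each row and compare to H:
  u=0, v=0, w=0, x=0: formula gives 0, H = 0 ✓
  u=0, v=0, w=0, x=1: formula gives 0, H = 0 ✓
  u=0, v=0, w=1, x=0: formula gives 1, H = 1 ✓
  u=0, v=0, w=1, x=1: formula gives 1, H = 1 ✓
  …and likewise for the remaining 12 rows.
Every row agrees, so the formula is equivalent.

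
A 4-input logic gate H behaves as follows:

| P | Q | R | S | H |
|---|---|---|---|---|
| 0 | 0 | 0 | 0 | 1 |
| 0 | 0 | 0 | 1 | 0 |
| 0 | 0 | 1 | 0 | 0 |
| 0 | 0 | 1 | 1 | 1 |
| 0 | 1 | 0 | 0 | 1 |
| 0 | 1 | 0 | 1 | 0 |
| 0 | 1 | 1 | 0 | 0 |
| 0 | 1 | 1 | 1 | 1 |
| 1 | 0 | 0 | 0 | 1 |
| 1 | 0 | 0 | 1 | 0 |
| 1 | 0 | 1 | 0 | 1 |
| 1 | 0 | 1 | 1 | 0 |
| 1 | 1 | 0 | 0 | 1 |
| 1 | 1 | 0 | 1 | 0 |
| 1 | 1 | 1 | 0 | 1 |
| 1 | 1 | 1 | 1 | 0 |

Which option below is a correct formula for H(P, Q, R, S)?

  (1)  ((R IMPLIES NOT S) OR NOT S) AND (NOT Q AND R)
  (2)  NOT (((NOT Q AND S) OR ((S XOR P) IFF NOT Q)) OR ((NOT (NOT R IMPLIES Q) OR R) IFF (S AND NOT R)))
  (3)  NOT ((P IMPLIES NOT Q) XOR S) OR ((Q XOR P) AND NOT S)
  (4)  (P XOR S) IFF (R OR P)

(1) fails at (0,0,0,0): the formula yields 0, H is 1.
(2) fails at (0,0,1,0): the formula yields 1, H is 0.
(3) fails at (0,0,0,0): the formula yields 0, H is 1.
That leaves (4). Evaluating it on every row reproduces the table of H exactly.

4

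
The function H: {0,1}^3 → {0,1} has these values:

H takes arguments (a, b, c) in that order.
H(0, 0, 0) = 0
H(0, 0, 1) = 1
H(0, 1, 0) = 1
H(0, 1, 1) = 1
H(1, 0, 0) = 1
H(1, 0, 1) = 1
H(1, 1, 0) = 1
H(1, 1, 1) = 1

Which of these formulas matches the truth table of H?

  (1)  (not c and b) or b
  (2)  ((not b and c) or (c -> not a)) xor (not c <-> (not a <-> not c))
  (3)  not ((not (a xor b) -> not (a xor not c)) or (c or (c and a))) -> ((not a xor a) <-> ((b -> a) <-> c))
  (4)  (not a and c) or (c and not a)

(1) fails at (0,0,1): the formula yields 0, H is 1.
(2) fails at (0,0,1): the formula yields 0, H is 1.
(4) fails at (0,1,0): the formula yields 0, H is 1.
That leaves (3). Evaluating it on every row reproduces the table of H exactly.

3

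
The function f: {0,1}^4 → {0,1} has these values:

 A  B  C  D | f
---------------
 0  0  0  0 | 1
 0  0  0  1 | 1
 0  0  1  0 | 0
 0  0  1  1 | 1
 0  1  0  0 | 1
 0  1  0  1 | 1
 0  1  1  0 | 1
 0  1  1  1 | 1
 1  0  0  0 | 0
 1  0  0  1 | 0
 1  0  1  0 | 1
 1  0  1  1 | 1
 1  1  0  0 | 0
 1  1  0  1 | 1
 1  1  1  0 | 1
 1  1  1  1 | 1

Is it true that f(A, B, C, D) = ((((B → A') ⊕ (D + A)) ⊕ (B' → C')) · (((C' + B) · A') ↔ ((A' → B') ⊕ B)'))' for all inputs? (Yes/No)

Test each input against both f and the formula:
  A=0, B=0, C=0, D=0: formula gives 1, f = 1 ✓
  A=0, B=0, C=0, D=1: formula gives 1, f = 1 ✓
  A=0, B=0, C=1, D=0: formula gives 0, f = 0 ✓
  A=0, B=0, C=1, D=1: formula gives 1, f = 1 ✓
  …
  A=1, B=1, C=0, D=0: formula gives 1, but f = 0 ✗
Since they disagree at (1,1,0,0), the expression is not a correct formula for f.

No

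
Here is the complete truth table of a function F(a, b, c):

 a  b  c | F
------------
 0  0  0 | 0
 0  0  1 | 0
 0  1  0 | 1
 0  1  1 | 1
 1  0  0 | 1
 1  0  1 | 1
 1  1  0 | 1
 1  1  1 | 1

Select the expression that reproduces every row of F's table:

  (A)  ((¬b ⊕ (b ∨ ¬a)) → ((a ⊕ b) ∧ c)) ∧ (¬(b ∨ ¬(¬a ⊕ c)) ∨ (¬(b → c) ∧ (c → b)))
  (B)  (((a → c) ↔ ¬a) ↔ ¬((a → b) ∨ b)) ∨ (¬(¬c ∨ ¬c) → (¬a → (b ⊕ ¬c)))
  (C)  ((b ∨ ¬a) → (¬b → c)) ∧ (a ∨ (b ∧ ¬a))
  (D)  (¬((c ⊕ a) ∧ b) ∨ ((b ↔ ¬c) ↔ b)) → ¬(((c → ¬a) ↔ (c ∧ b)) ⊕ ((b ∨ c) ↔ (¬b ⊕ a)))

C

(A) disagrees with F on (0,0,0) (formula → 1, table → 0); rule it out.
(B) disagrees with F on (0,0,0) (formula → 1, table → 0); rule it out.
(D) disagrees with F on (0,0,0) (formula → 1, table → 0); rule it out.
That leaves (C). Evaluating it on every row reproduces the table of F exactly.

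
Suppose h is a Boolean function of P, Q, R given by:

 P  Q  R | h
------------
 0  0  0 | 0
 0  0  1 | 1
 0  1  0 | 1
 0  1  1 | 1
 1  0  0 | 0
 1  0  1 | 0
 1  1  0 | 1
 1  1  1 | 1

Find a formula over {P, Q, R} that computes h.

h(P, Q, R) = NOT ((((NOT P AND NOT Q) AND NOT R) OR ((P AND NOT Q) AND NOT R)) OR ((P AND NOT Q) AND R))

The 0-rows are (0,0,0), (1,0,0), (1,0,1). Take each as a conjunction (¬P·¬Q·¬R, P·¬Q·¬R, P·¬Q·R), form their disjunction, and complement — that gives a formula that is 1 everywhere h is.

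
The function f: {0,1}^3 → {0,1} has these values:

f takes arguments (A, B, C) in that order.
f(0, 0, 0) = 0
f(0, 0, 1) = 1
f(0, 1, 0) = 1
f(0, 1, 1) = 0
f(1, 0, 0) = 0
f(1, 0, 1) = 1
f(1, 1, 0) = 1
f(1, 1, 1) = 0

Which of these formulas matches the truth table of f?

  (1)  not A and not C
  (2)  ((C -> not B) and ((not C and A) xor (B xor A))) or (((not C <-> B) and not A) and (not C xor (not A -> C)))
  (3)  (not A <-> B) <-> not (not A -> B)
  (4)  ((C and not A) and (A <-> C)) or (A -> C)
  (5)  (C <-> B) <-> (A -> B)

2

(1) disagrees with f on (0,0,0) (formula → 1, table → 0); rule it out.
(3) disagrees with f on (0,0,1) (formula → 0, table → 1); rule it out.
(4) disagrees with f on (0,0,0) (formula → 1, table → 0); rule it out.
(5) disagrees with f on (0,0,0) (formula → 1, table → 0); rule it out.
Only (2) survives; checking it on all 8 rows confirms it matches f.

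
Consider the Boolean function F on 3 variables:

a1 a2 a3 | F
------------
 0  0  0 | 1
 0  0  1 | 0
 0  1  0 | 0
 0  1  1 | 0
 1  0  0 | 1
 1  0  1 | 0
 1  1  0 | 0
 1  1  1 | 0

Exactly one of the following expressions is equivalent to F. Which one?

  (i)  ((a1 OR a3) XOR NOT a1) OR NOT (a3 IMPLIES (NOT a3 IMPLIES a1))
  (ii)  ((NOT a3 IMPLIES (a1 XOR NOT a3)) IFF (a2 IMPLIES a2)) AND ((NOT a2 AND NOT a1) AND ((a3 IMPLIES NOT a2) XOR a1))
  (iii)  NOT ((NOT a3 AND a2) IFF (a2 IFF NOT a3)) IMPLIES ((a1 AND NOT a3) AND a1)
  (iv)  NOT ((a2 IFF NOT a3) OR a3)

iv

(i) disagrees with F on (0,1,0) (formula → 1, table → 0); rule it out.
(ii) disagrees with F on (0,0,1) (formula → 1, table → 0); rule it out.
(iii) disagrees with F on (0,1,0) (formula → 1, table → 0); rule it out.
Only (iv) survives; checking it on all 8 rows confirms it matches F.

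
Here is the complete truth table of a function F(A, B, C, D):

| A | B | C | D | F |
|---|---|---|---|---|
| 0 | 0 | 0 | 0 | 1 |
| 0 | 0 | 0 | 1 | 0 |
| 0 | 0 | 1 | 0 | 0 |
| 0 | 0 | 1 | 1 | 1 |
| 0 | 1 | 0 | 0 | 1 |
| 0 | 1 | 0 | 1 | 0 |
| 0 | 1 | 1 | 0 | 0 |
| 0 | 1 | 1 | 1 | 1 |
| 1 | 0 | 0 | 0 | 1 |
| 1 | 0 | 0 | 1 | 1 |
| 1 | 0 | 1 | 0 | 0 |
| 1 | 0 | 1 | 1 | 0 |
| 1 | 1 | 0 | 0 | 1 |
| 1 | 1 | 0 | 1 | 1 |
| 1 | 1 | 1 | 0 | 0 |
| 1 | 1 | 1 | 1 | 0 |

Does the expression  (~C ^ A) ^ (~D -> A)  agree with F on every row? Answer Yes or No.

Yes

Check the formula against F row by row:
  A=0, B=0, C=0, D=0: formula gives 1, F = 1 ✓
  A=0, B=0, C=0, D=1: formula gives 0, F = 0 ✓
  A=0, B=0, C=1, D=0: formula gives 0, F = 0 ✓
  A=0, B=0, C=1, D=1: formula gives 1, F = 1 ✓
  … (the remaining 12 rows also agree.)
No disagreement on any input; they are logically equivalent.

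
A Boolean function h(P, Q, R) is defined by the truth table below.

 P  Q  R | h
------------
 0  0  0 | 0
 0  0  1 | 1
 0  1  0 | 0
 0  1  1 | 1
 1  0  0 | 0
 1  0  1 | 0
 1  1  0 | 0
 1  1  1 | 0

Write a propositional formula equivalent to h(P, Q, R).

The 1-rows are (0,0,1), (0,1,1). Each contributes one minterm — ¬P·¬Q·R; ¬P·Q·R — and their disjunction is a sum-of-products form of h.

h(P, Q, R) = ((~P & ~Q) & R) | ((~P & Q) & R)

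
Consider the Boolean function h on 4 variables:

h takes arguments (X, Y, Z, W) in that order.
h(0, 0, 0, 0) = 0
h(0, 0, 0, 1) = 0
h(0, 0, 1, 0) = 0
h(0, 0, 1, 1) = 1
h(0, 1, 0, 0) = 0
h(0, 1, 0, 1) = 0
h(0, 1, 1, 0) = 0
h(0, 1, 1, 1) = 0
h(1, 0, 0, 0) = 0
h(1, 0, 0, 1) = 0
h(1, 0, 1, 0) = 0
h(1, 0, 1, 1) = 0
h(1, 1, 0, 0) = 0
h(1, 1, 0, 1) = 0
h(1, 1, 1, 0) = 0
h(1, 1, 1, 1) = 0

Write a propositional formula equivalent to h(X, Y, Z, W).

h(X, Y, Z, W) = ((~X & ~Y) & Z) & W

Only row (0,0,1,1) gives 1. That row's minterm ¬X·¬Y·Z·W is h directly.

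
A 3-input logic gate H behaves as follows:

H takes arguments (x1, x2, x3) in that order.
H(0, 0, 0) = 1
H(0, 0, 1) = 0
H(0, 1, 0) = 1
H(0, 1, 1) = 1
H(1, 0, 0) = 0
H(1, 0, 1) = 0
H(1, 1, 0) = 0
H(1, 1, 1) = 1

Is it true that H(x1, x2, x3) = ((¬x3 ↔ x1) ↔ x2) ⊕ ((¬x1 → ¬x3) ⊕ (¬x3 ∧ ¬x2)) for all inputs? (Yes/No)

Evaluate ((¬x3 ↔ x1) ↔ x2) ⊕ ((¬x1 → ¬x3) ⊕ (¬x3 ∧ ¬x2)) on each row and compare to H:
  x1=0, x2=0, x3=0: formula gives 1, H = 1 ✓
  x1=0, x2=0, x3=1: formula gives 0, H = 0 ✓
  x1=0, x2=1, x3=0: formula gives 1, H = 1 ✓
  x1=0, x2=1, x3=1: formula gives 1, H = 1 ✓
  x1=1, x2=0, x3=0: formula gives 0, H = 0 ✓
  …and likewise for the remaining 3 rows.
Every row agrees, so the formula is equivalent.

Yes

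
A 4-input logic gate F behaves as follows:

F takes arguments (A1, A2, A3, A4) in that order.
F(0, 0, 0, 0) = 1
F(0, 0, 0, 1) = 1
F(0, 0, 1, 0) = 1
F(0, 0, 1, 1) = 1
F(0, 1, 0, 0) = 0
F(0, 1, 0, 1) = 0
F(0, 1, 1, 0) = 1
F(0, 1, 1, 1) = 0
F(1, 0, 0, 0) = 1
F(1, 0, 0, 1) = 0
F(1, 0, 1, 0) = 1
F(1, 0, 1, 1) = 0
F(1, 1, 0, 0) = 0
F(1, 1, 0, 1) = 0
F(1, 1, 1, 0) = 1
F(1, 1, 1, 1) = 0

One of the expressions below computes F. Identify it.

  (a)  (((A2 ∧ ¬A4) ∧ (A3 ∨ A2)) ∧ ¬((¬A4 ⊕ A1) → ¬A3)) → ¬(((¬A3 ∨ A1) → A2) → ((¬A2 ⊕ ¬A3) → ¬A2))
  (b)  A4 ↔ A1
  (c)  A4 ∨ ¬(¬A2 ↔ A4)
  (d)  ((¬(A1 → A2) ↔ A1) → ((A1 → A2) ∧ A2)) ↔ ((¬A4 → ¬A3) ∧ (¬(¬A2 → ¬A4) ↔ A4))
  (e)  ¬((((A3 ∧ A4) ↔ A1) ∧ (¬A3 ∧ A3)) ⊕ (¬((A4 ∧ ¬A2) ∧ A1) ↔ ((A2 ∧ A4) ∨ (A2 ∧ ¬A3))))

e

(a): at (0,1,0,0) it gives 1, but F = 0 — eliminated.
(b): at (0,0,0,1) it gives 0, but F = 1 — eliminated.
(c): at (0,1,0,1) it gives 1, but F = 0 — eliminated.
(d): at (0,0,0,0) it gives 0, but F = 1 — eliminated.
(e) is the remaining candidate, and it agrees with F on all 16 inputs.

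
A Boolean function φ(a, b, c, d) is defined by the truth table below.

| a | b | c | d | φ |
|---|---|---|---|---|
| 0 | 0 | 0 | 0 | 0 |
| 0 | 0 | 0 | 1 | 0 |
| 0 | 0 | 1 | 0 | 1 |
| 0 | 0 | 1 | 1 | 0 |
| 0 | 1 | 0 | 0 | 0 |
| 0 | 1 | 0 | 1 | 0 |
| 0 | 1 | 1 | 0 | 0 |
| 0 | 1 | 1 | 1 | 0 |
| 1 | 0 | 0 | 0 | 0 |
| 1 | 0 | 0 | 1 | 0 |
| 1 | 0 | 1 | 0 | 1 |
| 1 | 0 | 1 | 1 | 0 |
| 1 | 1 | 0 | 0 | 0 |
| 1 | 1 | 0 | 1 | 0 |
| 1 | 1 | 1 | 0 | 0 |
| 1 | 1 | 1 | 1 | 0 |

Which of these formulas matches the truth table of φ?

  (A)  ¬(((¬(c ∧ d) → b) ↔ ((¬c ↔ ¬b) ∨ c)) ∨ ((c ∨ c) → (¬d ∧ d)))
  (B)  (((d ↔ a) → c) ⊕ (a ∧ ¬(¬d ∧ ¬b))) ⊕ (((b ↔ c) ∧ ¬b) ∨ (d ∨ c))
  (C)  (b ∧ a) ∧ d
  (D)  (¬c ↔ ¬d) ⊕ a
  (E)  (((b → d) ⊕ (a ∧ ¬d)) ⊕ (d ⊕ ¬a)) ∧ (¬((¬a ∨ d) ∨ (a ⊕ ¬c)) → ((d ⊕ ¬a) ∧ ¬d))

(B) disagrees with φ on (0,0,0,0) (formula → 1, table → 0); rule it out.
(C) disagrees with φ on (0,0,1,0) (formula → 0, table → 1); rule it out.
(D) disagrees with φ on (0,0,0,0) (formula → 1, table → 0); rule it out.
(E) disagrees with φ on (0,0,0,1) (formula → 1, table → 0); rule it out.
That leaves (A). Evaluating it on every row reproduces the table of φ exactly.

A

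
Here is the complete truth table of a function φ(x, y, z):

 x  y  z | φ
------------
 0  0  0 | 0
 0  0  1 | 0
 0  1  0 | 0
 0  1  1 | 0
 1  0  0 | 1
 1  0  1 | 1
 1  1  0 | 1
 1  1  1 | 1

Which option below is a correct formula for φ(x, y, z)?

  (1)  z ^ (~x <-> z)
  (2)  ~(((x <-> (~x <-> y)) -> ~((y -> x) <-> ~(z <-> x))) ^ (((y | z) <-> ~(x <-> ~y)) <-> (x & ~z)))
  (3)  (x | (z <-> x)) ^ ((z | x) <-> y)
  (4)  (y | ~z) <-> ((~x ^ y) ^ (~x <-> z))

1

(2) fails at (0,0,0): the formula yields 1, φ is 0.
(3) fails at (0,1,0): the formula yields 1, φ is 0.
(4) fails at (0,0,0): the formula yields 1, φ is 0.
(1) is the remaining candidate, and it agrees with φ on all 8 inputs.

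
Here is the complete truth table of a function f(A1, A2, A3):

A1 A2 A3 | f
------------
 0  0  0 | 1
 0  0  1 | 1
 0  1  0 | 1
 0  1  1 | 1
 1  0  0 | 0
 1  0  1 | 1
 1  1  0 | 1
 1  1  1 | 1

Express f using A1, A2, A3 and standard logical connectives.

Only row (1,0,0) gives 0. So f is 1 everywhere except there — the complement of the minterm A1·¬A2·¬A3.

f(A1, A2, A3) = ((A1 · A2') · A3')'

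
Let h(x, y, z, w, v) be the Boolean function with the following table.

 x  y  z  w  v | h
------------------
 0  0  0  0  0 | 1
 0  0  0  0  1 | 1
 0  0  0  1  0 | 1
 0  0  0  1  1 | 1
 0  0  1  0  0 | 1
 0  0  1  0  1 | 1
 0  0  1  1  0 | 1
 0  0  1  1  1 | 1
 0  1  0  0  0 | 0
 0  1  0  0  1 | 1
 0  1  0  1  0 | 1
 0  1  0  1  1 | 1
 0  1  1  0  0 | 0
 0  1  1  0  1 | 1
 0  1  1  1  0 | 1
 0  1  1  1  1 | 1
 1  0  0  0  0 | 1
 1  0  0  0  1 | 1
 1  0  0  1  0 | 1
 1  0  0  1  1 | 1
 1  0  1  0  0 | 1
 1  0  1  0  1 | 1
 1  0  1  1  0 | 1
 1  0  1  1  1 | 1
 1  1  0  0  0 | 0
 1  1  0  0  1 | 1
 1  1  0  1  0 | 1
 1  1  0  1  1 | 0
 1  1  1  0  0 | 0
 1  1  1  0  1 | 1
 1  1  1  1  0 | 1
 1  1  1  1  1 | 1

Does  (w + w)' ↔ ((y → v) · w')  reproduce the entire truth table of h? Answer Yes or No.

Check the formula against h row by row:
  x=0, y=0, z=0, w=0, v=0: formula gives 1, h = 1 ✓
  x=0, y=0, z=0, w=0, v=1: formula gives 1, h = 1 ✓
  x=0, y=0, z=0, w=1, v=0: formula gives 1, h = 1 ✓
  x=0, y=0, z=0, w=1, v=1: formula gives 1, h = 1 ✓
  …
  x=1, y=1, z=0, w=1, v=1: formula gives 1, but h = 0 ✗
A single disagreement suffices: at (1,1,0,1,1) they differ, so the formula does not compute h.

No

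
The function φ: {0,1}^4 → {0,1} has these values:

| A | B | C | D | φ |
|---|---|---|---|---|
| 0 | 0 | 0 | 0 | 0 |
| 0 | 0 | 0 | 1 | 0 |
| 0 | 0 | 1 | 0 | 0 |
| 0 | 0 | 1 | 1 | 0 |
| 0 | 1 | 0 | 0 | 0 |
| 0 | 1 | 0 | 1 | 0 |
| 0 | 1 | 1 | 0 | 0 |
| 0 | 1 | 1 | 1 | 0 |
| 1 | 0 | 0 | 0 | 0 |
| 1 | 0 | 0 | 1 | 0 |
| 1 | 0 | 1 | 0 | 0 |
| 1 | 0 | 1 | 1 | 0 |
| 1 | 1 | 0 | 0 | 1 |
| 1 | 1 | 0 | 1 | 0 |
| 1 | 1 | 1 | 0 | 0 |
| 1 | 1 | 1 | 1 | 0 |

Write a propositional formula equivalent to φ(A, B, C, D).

φ(A, B, C, D) = ((A AND B) AND NOT C) AND NOT D

Only row (1,1,0,0) gives 1. That row's minterm A·B·¬C·¬D is φ directly.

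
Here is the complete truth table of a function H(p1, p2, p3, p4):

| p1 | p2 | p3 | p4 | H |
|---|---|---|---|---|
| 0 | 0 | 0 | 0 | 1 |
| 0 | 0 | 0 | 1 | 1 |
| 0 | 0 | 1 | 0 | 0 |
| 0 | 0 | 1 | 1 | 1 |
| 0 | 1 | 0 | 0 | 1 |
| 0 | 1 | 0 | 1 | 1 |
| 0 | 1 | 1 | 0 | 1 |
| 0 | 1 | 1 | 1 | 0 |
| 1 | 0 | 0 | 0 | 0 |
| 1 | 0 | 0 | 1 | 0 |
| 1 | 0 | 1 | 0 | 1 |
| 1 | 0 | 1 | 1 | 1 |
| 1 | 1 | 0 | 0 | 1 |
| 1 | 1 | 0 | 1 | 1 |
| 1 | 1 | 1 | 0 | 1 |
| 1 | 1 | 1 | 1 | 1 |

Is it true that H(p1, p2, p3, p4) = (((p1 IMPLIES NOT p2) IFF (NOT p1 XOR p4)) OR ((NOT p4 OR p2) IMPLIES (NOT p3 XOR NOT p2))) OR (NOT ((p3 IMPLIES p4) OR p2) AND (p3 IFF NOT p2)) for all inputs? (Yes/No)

No

Check the formula against H row by row:
  p1=0, p2=0, p3=0, p4=0: formula gives 1, H = 1 ✓
  p1=0, p2=0, p3=0, p4=1: formula gives 1, H = 1 ✓
  p1=0, p2=0, p3=1, p4=0: formula gives 1, but H = 0 ✗
Since they disagree at (0,0,1,0), the expression is not a correct formula for H.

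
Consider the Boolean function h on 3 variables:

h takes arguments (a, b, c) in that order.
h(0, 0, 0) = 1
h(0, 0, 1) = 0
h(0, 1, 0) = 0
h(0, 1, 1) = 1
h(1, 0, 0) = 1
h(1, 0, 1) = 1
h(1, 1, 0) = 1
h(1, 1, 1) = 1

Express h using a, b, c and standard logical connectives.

There are just 2 zero rows: (0,0,1), (0,1,0). Their minterms are ¬a·¬b·c, ¬a·b·¬c; the OR of those covers precisely the 0-outputs, and negating it yields h.

h(a, b, c) = ~(((~a & ~b) & c) | ((~a & b) & ~c))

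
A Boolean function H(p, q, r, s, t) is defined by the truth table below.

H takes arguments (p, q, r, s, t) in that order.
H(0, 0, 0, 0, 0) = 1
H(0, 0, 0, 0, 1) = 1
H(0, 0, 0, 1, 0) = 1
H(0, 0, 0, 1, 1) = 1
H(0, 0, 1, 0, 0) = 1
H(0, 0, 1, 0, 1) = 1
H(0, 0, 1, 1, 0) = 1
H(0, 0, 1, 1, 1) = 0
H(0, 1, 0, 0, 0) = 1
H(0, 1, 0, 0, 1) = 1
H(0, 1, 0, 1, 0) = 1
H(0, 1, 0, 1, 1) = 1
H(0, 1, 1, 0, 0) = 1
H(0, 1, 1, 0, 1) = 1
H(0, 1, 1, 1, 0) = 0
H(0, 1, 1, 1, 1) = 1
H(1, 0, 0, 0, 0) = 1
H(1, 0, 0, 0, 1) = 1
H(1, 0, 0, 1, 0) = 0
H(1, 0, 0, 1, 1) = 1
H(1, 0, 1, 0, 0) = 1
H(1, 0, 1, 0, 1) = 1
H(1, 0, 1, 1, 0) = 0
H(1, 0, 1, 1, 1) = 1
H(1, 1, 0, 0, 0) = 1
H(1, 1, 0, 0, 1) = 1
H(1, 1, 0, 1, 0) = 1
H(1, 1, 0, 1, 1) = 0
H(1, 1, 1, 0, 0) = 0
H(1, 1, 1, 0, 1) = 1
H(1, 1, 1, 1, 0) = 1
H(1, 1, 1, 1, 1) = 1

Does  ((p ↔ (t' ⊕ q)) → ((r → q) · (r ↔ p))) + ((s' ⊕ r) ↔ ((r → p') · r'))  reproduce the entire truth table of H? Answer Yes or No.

No

Evaluate ((p ↔ (t' ⊕ q)) → ((r → q) · (r ↔ p))) + ((s' ⊕ r) ↔ ((r → p') · r')) on each row and compare to H:
  p=0, q=0, r=0, s=0, t=0: formula gives 1, H = 1 ✓
  p=0, q=0, r=0, s=0, t=1: formula gives 1, H = 1 ✓
  p=0, q=0, r=0, s=1, t=0: formula gives 1, H = 1 ✓
  p=0, q=0, r=0, s=1, t=1: formula gives 1, H = 1 ✓
  …
  p=1, q=1, r=1, s=0, t=0: formula gives 1, but H = 0 ✗
A single disagreement suffices: at (1,1,1,0,0) they differ, so the formula does not compute H.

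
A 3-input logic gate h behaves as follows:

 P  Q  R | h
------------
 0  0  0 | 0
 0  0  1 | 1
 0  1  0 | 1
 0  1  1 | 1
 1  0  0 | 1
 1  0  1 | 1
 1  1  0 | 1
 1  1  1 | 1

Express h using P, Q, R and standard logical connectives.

h(P, Q, R) = NOT ((NOT P AND NOT Q) AND NOT R)

Only row (0,0,0) gives 0. So h is 1 everywhere except there — the complement of the minterm ¬P·¬Q·¬R.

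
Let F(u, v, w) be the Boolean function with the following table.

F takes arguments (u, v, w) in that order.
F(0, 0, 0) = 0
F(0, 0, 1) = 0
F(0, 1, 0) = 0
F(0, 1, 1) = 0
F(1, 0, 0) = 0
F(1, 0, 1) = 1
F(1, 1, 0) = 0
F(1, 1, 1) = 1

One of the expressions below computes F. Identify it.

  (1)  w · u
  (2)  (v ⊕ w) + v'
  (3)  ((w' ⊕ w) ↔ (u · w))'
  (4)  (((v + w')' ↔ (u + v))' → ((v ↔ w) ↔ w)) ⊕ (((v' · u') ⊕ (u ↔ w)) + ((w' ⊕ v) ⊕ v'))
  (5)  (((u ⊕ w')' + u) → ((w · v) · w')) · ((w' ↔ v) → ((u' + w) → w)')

1

(2): at (0,0,0) it gives 1, but F = 0 — eliminated.
(3): at (0,0,0) it gives 1, but F = 0 — eliminated.
(4): at (0,0,0) it gives 1, but F = 0 — eliminated.
(5): at (0,0,0) it gives 1, but F = 0 — eliminated.
That leaves (1). Evaluating it on every row reproduces the table of F exactly.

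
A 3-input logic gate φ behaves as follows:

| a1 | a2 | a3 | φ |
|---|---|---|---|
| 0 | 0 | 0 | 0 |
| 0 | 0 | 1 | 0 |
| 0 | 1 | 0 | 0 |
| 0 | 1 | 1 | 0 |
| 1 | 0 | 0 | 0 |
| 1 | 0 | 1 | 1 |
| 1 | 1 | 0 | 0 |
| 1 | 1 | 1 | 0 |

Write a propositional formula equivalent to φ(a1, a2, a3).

φ(a1, a2, a3) = (a1 and not a2) and a3

φ is 1 on exactly one input, (1,0,1), whose minterm is a1·¬a2·a3. So φ is just that conjunction.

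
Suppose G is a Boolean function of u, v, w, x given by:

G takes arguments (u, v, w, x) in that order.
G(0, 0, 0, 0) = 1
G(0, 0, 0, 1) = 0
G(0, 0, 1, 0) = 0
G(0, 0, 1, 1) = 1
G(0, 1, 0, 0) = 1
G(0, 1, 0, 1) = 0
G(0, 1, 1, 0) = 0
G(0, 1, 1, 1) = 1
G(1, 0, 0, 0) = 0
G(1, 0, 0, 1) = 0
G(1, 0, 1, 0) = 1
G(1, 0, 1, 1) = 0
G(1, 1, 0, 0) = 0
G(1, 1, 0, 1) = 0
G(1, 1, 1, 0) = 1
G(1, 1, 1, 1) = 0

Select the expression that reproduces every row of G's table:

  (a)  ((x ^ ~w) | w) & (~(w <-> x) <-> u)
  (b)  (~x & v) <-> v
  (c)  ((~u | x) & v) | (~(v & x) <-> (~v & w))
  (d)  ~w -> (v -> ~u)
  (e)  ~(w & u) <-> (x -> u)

(b) fails at (0,0,0,1): the formula yields 1, G is 0.
(c) fails at (0,0,0,0): the formula yields 0, G is 1.
(d) fails at (0,0,0,1): the formula yields 1, G is 0.
(e) fails at (0,0,1,0): the formula yields 1, G is 0.
That leaves (a). Evaluating it on every row reproduces the table of G exactly.

a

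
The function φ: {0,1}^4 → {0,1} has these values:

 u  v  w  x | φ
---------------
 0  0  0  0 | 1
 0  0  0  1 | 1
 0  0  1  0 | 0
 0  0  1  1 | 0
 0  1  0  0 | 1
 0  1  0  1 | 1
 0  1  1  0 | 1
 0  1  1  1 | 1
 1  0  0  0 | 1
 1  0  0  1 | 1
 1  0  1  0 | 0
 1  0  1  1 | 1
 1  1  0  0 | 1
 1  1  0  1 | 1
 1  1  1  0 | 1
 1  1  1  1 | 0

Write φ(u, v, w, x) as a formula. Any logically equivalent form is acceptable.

φ is 0 on only 4 rows — (0,0,1,0), (0,0,1,1), (1,0,1,0), (1,1,1,1). Writing each as a minterm (¬u·¬v·w·¬x, ¬u·¬v·w·x, u·¬v·w·¬x, u·v·w·x) and OR-ing them characterizes exactly where φ=0, so φ is the negation of that disjunction.

φ(u, v, w, x) = NOT ((((((NOT u AND NOT v) AND w) AND NOT x) OR (((NOT u AND NOT v) AND w) AND x)) OR (((u AND NOT v) AND w) AND NOT x)) OR (((u AND v) AND w) AND x))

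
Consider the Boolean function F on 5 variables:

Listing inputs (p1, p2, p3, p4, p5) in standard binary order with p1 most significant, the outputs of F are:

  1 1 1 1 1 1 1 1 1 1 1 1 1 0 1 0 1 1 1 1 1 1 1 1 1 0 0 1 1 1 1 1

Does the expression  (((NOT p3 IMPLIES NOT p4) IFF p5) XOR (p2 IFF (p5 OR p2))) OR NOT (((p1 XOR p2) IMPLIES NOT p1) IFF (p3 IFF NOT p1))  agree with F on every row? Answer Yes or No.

Check the formula against F row by row:
  p1=0, p2=0, p3=0, p4=0, p5=0: formula gives 1, F = 1 ✓
  p1=0, p2=0, p3=0, p4=0, p5=1: formula gives 1, F = 1 ✓
  p1=0, p2=0, p3=0, p4=1, p5=0: formula gives 1, F = 1 ✓
  p1=0, p2=0, p3=0, p4=1, p5=1: formula gives 1, F = 1 ✓
  … (the remaining 28 rows also agree.)
Every row agrees, so the formula is equivalent.

Yes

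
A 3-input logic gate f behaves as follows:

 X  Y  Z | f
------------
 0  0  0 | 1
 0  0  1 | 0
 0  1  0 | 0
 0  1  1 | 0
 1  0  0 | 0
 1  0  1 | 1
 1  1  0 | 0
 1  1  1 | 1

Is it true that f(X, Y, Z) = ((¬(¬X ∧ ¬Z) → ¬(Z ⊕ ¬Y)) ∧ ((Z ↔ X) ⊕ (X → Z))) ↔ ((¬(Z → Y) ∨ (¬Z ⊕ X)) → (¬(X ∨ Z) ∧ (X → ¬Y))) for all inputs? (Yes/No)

Check the formula against f row by row:
  X=0, Y=0, Z=0: formula gives 0, but f = 1 ✗
Since they disagree at (0,0,0), the expression is not a correct formula for f.

No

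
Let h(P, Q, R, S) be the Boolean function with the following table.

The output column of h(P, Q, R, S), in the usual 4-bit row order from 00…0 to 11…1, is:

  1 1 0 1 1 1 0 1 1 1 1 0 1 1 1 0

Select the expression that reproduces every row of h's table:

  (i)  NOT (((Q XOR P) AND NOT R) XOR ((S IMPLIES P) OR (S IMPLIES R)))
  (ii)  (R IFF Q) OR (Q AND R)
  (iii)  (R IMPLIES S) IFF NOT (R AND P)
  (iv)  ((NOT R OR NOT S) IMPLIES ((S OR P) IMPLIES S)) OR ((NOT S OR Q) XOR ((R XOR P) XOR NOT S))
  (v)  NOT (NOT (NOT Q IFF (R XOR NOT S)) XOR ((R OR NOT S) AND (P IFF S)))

(i): at (0,0,0,0) it gives 0, but h = 1 — eliminated.
(ii): at (0,0,1,1) it gives 0, but h = 1 — eliminated.
(iv): at (0,0,1,0) it gives 1, but h = 0 — eliminated.
(v): at (0,0,0,0) it gives 0, but h = 1 — eliminated.
Only (iii) survives; checking it on all 16 rows confirms it matches h.

iii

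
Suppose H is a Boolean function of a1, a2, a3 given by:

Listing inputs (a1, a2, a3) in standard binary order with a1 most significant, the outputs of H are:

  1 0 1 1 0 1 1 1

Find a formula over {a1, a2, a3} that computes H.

There are just 2 zero rows: (0,0,1), (1,0,0). Their minterms are ¬a1·¬a2·a3, a1·¬a2·¬a3; the OR of those covers precisely the 0-outputs, and negating it yields H.

H(a1, a2, a3) = ~(((~a1 & ~a2) & a3) | ((a1 & ~a2) & ~a3))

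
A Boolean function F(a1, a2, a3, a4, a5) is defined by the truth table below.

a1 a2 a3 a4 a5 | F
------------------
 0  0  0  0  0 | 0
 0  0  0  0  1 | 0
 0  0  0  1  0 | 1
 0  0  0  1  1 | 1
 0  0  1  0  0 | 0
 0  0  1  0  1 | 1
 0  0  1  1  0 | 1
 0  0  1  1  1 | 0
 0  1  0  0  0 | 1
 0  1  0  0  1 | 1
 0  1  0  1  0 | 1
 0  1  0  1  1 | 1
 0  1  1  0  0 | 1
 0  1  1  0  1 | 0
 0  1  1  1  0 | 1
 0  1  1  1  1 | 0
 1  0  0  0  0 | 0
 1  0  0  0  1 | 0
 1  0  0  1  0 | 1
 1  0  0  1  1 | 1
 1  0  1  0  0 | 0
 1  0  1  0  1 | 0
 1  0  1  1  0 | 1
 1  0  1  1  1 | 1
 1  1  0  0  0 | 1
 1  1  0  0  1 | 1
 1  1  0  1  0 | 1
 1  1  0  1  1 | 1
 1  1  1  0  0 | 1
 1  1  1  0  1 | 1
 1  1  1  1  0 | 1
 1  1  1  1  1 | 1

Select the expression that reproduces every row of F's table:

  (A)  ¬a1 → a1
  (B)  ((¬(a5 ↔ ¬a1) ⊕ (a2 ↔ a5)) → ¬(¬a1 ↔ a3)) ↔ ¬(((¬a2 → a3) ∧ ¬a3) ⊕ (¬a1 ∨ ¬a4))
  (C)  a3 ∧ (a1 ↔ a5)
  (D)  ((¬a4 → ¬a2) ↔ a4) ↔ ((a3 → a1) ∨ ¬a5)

D

(A): at (0,0,0,1,0) it gives 0, but F = 1 — eliminated.
(B): at (0,0,0,1,0) it gives 0, but F = 1 — eliminated.
(C): at (0,0,0,1,0) it gives 0, but F = 1 — eliminated.
That leaves (D). Evaluating it on every row reproduces the table of F exactly.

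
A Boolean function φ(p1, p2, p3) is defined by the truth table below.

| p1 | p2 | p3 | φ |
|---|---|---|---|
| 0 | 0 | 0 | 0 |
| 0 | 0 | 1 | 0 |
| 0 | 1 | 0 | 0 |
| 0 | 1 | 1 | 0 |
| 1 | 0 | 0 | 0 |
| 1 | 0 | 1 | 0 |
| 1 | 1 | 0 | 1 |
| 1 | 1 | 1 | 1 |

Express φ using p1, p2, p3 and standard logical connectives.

Collect the rows where φ=1 — (1,1,0), (1,1,1) — and write one minterm per row: p1·p2·¬p3, p1·p2·p3. Their union (logical OR) reproduces the table exactly.

φ(p1, p2, p3) = ((p1 and p2) and not p3) or ((p1 and p2) and p3)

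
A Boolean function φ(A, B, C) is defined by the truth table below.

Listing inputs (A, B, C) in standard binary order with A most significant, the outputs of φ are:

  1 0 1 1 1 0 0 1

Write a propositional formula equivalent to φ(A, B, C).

There are just 3 zero rows: (0,0,1), (1,0,1), (1,1,0). Their minterms are ¬A·¬B·C, A·¬B·C, A·B·¬C; the OR of those covers precisely the 0-outputs, and negating it yields φ.

φ(A, B, C) = ¬((((¬A ∧ ¬B) ∧ C) ∨ ((A ∧ ¬B) ∧ C)) ∨ ((A ∧ B) ∧ ¬C))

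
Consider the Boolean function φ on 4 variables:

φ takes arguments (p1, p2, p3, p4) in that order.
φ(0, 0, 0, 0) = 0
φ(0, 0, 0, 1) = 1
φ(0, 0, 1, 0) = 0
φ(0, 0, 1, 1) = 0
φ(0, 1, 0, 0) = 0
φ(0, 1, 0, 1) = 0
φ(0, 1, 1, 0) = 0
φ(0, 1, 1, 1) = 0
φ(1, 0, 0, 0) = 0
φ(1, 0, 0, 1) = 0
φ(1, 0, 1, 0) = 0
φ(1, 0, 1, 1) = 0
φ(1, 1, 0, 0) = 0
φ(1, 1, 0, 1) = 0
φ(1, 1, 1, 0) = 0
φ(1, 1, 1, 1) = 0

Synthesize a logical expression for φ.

φ(p1, p2, p3, p4) = ((¬p1 ∧ ¬p2) ∧ ¬p3) ∧ p4

φ is 1 on exactly one input, (0,0,0,1), whose minterm is ¬p1·¬p2·¬p3·p4. So φ is just that conjunction.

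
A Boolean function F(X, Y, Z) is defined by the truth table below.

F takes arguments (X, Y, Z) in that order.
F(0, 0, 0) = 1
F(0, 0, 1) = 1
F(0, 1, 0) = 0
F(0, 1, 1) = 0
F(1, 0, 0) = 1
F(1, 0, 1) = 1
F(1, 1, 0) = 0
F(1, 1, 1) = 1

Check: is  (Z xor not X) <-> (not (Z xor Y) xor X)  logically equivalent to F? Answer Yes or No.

Test each input against both F and the formula:
  X=0, Y=0, Z=0: formula gives 1, F = 1 ✓
  X=0, Y=0, Z=1: formula gives 1, F = 1 ✓
  X=0, Y=1, Z=0: formula gives 0, F = 0 ✓
  X=0, Y=1, Z=1: formula gives 0, F = 0 ✓
  X=1, Y=0, Z=0: formula gives 1, F = 1 ✓
  …
  X=1, Y=1, Z=1: formula gives 0, but F = 1 ✗
A single disagreement suffices: at (1,1,1) they differ, so the formula does not compute F.

No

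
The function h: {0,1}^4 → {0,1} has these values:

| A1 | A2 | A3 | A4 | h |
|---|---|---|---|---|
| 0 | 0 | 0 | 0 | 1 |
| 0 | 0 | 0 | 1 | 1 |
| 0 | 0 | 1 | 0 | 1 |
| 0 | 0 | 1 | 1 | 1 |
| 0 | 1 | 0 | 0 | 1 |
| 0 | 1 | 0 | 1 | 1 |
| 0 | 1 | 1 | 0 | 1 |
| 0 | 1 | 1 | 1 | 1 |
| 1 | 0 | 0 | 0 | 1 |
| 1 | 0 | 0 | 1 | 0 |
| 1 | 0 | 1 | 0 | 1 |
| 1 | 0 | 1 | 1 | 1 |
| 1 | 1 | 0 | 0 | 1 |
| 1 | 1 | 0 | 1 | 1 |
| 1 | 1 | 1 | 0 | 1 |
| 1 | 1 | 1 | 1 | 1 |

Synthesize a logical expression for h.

h(A1, A2, A3, A4) = NOT (((A1 AND NOT A2) AND NOT A3) AND A4)

Only row (1,0,0,1) gives 0. So h is 1 everywhere except there — the complement of the minterm A1·¬A2·¬A3·A4.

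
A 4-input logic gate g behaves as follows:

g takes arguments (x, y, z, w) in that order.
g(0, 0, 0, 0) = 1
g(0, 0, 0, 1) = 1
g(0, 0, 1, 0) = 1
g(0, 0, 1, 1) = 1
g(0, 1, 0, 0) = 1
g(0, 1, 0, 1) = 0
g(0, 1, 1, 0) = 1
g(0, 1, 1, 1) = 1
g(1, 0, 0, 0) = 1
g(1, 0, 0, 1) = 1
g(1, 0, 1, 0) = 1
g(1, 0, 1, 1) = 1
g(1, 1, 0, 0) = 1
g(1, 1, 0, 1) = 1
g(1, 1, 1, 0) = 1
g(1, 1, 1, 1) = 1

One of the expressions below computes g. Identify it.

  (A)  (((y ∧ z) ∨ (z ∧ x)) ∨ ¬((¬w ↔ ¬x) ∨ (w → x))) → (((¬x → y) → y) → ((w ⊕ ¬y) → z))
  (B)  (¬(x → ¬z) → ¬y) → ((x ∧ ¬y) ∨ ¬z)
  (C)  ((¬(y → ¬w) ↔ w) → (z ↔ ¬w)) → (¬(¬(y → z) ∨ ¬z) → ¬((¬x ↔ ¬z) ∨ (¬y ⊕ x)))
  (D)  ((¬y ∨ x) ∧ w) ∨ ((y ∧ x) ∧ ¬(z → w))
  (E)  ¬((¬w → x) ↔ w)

A

(B) disagrees with g on (0,0,1,0) (formula → 0, table → 1); rule it out.
(C) disagrees with g on (0,0,1,0) (formula → 0, table → 1); rule it out.
(D) disagrees with g on (0,0,0,0) (formula → 0, table → 1); rule it out.
(E) disagrees with g on (0,0,0,0) (formula → 0, table → 1); rule it out.
That leaves (A). Evaluating it on every row reproduces the table of g exactly.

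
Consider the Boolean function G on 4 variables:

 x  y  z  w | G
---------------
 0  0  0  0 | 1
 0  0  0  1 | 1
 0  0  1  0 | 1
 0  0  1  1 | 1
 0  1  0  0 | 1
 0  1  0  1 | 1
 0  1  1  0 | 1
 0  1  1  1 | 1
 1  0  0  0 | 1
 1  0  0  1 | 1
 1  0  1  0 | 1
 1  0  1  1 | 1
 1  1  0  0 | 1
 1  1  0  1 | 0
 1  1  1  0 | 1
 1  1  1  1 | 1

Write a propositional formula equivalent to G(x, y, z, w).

Only row (1,1,0,1) gives 0. So G is 1 everywhere except there — the complement of the minterm x·y·¬z·w.

G(x, y, z, w) = NOT (((x AND y) AND NOT z) AND w)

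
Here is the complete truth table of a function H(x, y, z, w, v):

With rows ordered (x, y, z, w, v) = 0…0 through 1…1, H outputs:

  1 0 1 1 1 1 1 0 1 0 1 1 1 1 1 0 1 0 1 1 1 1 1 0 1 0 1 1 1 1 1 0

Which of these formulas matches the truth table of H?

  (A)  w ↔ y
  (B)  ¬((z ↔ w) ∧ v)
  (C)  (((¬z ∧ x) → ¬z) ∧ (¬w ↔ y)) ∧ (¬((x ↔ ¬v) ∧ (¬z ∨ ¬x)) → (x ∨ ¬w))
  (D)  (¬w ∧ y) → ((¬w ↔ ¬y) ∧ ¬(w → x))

B

(A) disagrees with H on (0,0,0,0,1) (formula → 1, table → 0); rule it out.
(C) disagrees with H on (0,0,0,0,0) (formula → 0, table → 1); rule it out.
(D) disagrees with H on (0,0,0,0,1) (formula → 1, table → 0); rule it out.
(B) is the remaining candidate, and it agrees with H on all 32 inputs.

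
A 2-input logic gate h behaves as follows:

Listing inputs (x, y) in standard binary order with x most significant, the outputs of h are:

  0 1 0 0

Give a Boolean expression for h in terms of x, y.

h(x, y) = x' · y

1 only at (0,1): NOT x AND y.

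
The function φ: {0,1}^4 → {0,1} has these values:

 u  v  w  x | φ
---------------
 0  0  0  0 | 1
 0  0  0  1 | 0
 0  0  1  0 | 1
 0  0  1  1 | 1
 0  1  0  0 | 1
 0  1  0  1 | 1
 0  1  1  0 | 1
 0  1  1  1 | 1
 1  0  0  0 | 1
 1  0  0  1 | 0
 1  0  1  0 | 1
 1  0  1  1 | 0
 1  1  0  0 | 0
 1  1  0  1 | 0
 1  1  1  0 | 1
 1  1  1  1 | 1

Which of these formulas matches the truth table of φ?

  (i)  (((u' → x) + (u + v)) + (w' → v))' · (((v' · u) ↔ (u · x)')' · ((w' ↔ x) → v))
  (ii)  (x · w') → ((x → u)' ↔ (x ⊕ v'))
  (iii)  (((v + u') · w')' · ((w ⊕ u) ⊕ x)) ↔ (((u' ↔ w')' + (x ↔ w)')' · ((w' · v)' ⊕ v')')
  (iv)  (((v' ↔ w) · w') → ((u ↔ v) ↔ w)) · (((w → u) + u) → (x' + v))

(i) fails at (0,0,1,0): the formula yields 0, φ is 1.
(ii) fails at (1,0,0,1): the formula yields 1, φ is 0.
(iii) fails at (0,0,0,0): the formula yields 0, φ is 1.
Only (iv) survives; checking it on all 16 rows confirms it matches φ.

iv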